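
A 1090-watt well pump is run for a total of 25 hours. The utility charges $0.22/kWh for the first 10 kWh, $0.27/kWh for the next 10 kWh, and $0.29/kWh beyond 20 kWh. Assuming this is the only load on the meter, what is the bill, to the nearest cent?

Energy = 1.09 kW × 25 h = 27.25 kWh
Tier 1 (0–10 kWh): 10 × $0.22 = $2.2
Tier 2 (10–20 kWh): 10 × $0.27 = $2.7
Above 20 kWh: 7.25 × $0.29 = $2.1025
Bill = $7.00

$7.00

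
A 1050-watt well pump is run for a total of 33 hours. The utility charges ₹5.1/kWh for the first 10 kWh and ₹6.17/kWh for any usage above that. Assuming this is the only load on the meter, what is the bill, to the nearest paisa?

Energy = 1.05 kW × 33 h = 34.65 kWh
Tier 1 (0–10 kWh): 10 × ₹5.1 = ₹51
Above 10 kWh: 24.65 × ₹6.17 = ₹152.0905
Bill = ₹203.09

₹203.09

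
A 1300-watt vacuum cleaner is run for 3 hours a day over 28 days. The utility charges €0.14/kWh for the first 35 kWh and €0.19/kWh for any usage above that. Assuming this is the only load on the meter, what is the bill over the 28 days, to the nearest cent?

Runtime = 3 h/day × 28 days = 84 h
Energy = 1.3 kW × 84 h = 109.2 kWh
Tier 1 (0–35 kWh): 35 × €0.14 = €4.9
Above 35 kWh: 74.2 × €0.19 = €14.098
Bill = €19.00

€19.00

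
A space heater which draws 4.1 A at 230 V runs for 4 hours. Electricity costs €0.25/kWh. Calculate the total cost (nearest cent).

€0.94

Power = 4.1 A × 230 V = 943 W = 0.943 kW
Energy = 0.943 kW × 4 h = 3.772 kWh
Cost = 3.772 kWh × €0.25/kWh = €0.94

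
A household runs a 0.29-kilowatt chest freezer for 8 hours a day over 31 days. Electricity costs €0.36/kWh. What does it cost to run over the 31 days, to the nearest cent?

Runtime = 8 h/day × 31 days = 248 h
Energy = 0.29 kW × 248 h = 71.92 kWh
Cost = 71.92 kWh × €0.36/kWh = €25.89

€25.89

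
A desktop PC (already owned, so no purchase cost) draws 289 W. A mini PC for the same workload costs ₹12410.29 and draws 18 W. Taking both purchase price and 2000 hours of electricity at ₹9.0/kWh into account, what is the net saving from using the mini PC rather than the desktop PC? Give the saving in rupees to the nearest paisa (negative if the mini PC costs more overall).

-₹7532.29

desktop PC: ₹0.00 + (289/1000) kW × 2000 h × ₹9.0 = ₹0.00 + ₹5202 = ₹5202
mini PC: ₹12410.29 + (18/1000) kW × 2000 h × ₹9.0 = ₹12410.29 + ₹324 = ₹12734.29
Saving = ₹5202 − ₹12734.29 = −₹7532.29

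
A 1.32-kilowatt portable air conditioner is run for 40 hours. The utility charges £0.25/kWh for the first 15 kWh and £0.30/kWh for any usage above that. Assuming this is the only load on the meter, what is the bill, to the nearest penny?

£15.09

Energy = 1.32 kW × 40 h = 52.8 kWh
Tier 1 (0–15 kWh): 15 × £0.25 = £3.75
Above 15 kWh: 37.8 × £0.30 = £11.34
Bill = £15.09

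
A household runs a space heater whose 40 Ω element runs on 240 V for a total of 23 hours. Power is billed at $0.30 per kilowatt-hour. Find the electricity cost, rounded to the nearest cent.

$9.94

Power = V²/R = 240²/40 = 1440 W = 1.44 kW
Energy = 1.44 kW × 23 h = 33.12 kWh
Cost = 33.12 kWh × $0.30/kWh = $9.94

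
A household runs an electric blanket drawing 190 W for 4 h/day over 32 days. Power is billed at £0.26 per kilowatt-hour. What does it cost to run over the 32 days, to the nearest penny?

Runtime = 4 h/day × 32 days = 128 h
Energy = 0.19 kW × 128 h = 24.32 kWh
Cost = 24.32 kWh × £0.26/kWh = £6.32

£6.32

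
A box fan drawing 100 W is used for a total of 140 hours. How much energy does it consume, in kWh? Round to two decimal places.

Energy = 0.1 kW × 140 h = 14 kWh

14.00 kWh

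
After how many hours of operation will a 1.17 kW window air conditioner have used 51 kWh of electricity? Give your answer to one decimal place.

43.6 h

Hours = 51 kWh ÷ 1.17 kW = 43.6 h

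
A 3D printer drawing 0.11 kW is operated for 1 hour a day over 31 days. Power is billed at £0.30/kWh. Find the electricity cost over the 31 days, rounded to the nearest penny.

Runtime = 1 h/day × 31 days = 31 h
Energy = 0.11 kW × 31 h = 3.41 kWh
Cost = 3.41 kWh × £0.30/kWh = £1.02

£1.02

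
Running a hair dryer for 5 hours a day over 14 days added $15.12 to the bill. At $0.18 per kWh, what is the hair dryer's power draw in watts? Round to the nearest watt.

Energy = $15.12 ÷ $0.18/kWh = 84 kWh
Runtime = 5 h/day × 14 days = 70 h
Power = 84 kWh ÷ 70 h = 1.2 kW = 1200 W

1200 W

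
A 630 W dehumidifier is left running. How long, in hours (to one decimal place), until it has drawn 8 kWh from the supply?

Hours = 8 kWh ÷ 0.63 kW = 12.7 h

12.7 h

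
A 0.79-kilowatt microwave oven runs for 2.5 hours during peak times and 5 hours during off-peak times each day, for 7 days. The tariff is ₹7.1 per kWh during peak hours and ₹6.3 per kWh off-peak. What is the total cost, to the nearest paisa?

Peak energy = 0.79 kW × 2.5 h × 7 = 13.825 kWh
Off-peak energy = 0.79 kW × 5 h × 7 = 27.65 kWh
Cost = 13.825 × ₹7.1 + 27.65 × ₹6.3 = ₹98.1575 + ₹174.195 = ₹272.35

₹272.35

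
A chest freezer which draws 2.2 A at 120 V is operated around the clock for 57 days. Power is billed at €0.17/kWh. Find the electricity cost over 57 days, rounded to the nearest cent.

€61.40

Power = 2.2 A × 120 V = 264 W = 0.264 kW
Runtime = 24 h × 57 = 1368 h
Energy = 0.264 kW × 1368 h = 361.152 kWh
Cost = 361.152 kWh × €0.17/kWh = €61.40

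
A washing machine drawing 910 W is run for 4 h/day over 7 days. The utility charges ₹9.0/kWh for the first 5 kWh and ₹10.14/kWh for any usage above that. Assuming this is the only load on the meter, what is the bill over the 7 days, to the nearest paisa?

Runtime = 4 h/day × 7 days = 28 h
Energy = 0.91 kW × 28 h = 25.48 kWh
Tier 1 (0–5 kWh): 5 × ₹9.0 = ₹45
Above 5 kWh: 20.48 × ₹10.14 = ₹207.6672
Bill = ₹252.67

₹252.67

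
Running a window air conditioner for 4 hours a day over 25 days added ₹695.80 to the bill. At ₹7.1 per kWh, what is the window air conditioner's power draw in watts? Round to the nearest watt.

Energy = ₹695.80 ÷ ₹7.1/kWh = 98 kWh
Runtime = 4 h/day × 25 days = 100 h
Power = 98 kWh ÷ 100 h = 0.98 kW = 980 W

980 W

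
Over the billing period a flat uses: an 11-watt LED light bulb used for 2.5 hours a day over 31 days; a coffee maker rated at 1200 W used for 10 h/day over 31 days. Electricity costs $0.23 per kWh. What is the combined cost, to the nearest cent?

$85.76

LED light bulb: Runtime = 2.5 h/day × 31 days = 77.5 h
LED light bulb: 0.011 kW × 77.5 h = 0.8525 kWh
coffee maker: Runtime = 10 h/day × 31 days = 310 h
coffee maker: 1.2 kW × 310 h = 372 kWh
Total energy = 372.8525 kWh
Cost = 372.8525 × $0.23 = $85.76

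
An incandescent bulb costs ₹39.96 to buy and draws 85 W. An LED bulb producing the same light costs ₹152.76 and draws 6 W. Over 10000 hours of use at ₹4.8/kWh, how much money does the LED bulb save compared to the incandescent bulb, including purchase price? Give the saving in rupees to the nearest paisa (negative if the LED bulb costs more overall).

₹3679.20

incandescent bulb: ₹39.96 + (85/1000) kW × 10000 h × ₹4.8 = ₹39.96 + ₹4080 = ₹4119.96
LED bulb: ₹152.76 + (6/1000) kW × 10000 h × ₹4.8 = ₹152.76 + ₹288 = ₹440.76
Saving = ₹4119.96 − ₹440.76 = ₹3679.2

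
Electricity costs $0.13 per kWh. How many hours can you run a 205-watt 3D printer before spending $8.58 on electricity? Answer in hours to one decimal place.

322.0 h

Energy available = $8.58 ÷ $0.13/kWh = 66 kWh
Hours = 66 kWh ÷ 0.205 kW = 322.0 h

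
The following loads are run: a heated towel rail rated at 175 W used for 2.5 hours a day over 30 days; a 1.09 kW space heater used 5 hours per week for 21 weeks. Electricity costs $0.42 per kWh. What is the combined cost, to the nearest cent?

$53.58

heated towel rail: Runtime = 2.5 h/day × 30 days = 75 h
heated towel rail: 0.175 kW × 75 h = 13.125 kWh
space heater: Runtime = 5 h/week × 21 weeks = 105 h
space heater: 1.09 kW × 105 h = 114.45 kWh
Total energy = 127.575 kWh
Cost = 127.575 × $0.42 = $53.58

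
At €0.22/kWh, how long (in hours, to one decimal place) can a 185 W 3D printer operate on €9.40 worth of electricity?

231.0 h

Energy available = €9.40 ÷ €0.22/kWh = 42.7273 kWh
Hours = 42.7273 kWh ÷ 0.185 kW = 231.0 h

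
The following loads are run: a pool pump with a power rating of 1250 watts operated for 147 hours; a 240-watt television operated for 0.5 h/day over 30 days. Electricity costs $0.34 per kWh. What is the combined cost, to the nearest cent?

pool pump: 1.25 kW × 147 h = 183.75 kWh
television: Runtime = 0.5 h/day × 30 days = 15 h
television: 0.24 kW × 15 h = 3.6 kWh
Total energy = 187.35 kWh
Cost = 187.35 × $0.34 = $63.70

$63.70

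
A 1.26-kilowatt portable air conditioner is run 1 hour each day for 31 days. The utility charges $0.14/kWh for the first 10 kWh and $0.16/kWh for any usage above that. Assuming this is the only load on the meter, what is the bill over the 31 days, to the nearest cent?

Runtime = 1 h/day × 31 days = 31 h
Energy = 1.26 kW × 31 h = 39.06 kWh
Tier 1 (0–10 kWh): 10 × $0.14 = $1.4
Above 10 kWh: 29.06 × $0.16 = $4.6496
Bill = $6.05

$6.05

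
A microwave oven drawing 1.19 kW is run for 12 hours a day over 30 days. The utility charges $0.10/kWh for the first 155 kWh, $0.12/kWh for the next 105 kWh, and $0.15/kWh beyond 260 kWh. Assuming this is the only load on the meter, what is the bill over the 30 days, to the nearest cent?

Runtime = 12 h/day × 30 days = 360 h
Energy = 1.19 kW × 360 h = 428.4 kWh
Tier 1 (0–155 kWh): 155 × $0.10 = $15.5
Tier 2 (155–260 kWh): 105 × $0.12 = $12.6
Above 260 kWh: 168.4 × $0.15 = $25.26
Bill = $53.36

$53.36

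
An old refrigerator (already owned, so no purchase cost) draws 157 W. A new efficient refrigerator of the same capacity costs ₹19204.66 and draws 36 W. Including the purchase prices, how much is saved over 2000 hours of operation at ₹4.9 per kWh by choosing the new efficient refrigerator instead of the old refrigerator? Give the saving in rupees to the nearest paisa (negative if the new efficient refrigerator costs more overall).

-₹18018.86

old refrigerator: ₹0.00 + (157/1000) kW × 2000 h × ₹4.9 = ₹0.00 + ₹1538.6 = ₹1538.6
new efficient refrigerator: ₹19204.66 + (36/1000) kW × 2000 h × ₹4.9 = ₹19204.66 + ₹352.8 = ₹19557.46
Saving = ₹1538.6 − ₹19557.46 = −₹18018.86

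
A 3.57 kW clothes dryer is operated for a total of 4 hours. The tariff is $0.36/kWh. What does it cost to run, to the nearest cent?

$5.14

Energy = 3.57 kW × 4 h = 14.28 kWh
Cost = 14.28 kWh × $0.36/kWh = $5.14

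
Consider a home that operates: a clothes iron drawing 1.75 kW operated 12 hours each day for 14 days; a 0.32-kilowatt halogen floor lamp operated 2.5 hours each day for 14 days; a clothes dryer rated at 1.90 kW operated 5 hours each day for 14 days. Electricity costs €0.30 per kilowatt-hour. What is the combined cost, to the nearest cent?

€131.46

clothes iron: Runtime = 12 h/day × 14 days = 168 h
clothes iron: 1.75 kW × 168 h = 294 kWh
halogen floor lamp: Runtime = 2.5 h/day × 14 days = 35 h
halogen floor lamp: 0.32 kW × 35 h = 11.2 kWh
clothes dryer: Runtime = 5 h/day × 14 days = 70 h
clothes dryer: 1.9 kW × 70 h = 133 kWh
Total energy = 438.2 kWh
Cost = 438.2 × €0.30 = €131.46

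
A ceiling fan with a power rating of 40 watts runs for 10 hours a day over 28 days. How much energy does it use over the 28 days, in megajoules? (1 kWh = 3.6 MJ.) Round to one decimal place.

40.3 MJ

Runtime = 10 h/day × 28 days = 280 h
Energy = 0.04 kW × 280 h = 11.2 kWh
= 11.2 × 3.6 MJ = 40.3 MJ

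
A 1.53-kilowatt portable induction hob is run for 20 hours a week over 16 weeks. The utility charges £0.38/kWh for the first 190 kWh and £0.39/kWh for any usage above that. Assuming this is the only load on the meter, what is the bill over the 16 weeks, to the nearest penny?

Runtime = 20 h/week × 16 weeks = 320 h
Energy = 1.53 kW × 320 h = 489.6 kWh
Tier 1 (0–190 kWh): 190 × £0.38 = £72.2
Above 190 kWh: 299.6 × £0.39 = £116.844
Bill = £189.04

£189.04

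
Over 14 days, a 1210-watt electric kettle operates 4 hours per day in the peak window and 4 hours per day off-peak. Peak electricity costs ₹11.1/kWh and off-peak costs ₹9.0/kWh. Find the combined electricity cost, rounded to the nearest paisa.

₹1361.98

Peak energy = 1.21 kW × 4 h × 14 = 67.76 kWh
Off-peak energy = 1.21 kW × 4 h × 14 = 67.76 kWh
Cost = 67.76 × ₹11.1 + 67.76 × ₹9.0 = ₹752.136 + ₹609.84 = ₹1361.98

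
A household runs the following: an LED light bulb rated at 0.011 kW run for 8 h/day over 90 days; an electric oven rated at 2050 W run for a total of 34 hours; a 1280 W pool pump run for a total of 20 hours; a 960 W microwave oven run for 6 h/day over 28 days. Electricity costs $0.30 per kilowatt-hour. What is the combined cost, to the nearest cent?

$79.35

LED light bulb: Runtime = 8 h/day × 90 days = 720 h
LED light bulb: 0.011 kW × 720 h = 7.92 kWh
electric oven: 2.05 kW × 34 h = 69.7 kWh
pool pump: 1.28 kW × 20 h = 25.6 kWh
microwave oven: Runtime = 6 h/day × 28 days = 168 h
microwave oven: 0.96 kW × 168 h = 161.28 kWh
Total energy = 264.5 kWh
Cost = 264.5 × $0.30 = $79.35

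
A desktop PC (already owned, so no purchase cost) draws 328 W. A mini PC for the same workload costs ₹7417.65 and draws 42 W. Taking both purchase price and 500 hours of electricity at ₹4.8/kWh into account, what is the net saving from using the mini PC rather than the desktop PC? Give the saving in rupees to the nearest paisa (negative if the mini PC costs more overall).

desktop PC: ₹0.00 + (328/1000) kW × 500 h × ₹4.8 = ₹0.00 + ₹787.2 = ₹787.2
mini PC: ₹7417.65 + (42/1000) kW × 500 h × ₹4.8 = ₹7417.65 + ₹100.8 = ₹7518.45
Saving = ₹787.2 − ₹7518.45 = −₹6731.25

-₹6731.25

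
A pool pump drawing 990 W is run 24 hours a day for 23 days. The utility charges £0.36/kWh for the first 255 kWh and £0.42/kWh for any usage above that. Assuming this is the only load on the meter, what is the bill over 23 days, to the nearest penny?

Runtime = 24 h × 23 = 552 h
Energy = 0.99 kW × 552 h = 546.48 kWh
Tier 1 (0–255 kWh): 255 × £0.36 = £91.8
Above 255 kWh: 291.48 × £0.42 = £122.4216
Bill = £214.22

£214.22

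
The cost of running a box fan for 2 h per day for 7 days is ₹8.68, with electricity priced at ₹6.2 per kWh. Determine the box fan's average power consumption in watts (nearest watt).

Energy = ₹8.68 ÷ ₹6.2/kWh = 1.4 kWh
Runtime = 2 h/day × 7 days = 14 h
Power = 1.4 kWh ÷ 14 h = 0.1 kW = 100 W

100 W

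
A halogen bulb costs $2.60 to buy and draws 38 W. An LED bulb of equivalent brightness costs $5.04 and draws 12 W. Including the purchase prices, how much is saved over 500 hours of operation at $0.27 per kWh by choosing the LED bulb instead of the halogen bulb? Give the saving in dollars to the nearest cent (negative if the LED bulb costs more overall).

halogen bulb: $2.60 + (38/1000) kW × 500 h × $0.27 = $2.60 + $5.13 = $7.73
LED bulb: $5.04 + (12/1000) kW × 500 h × $0.27 = $5.04 + $1.62 = $6.66
Saving = $7.73 − $6.66 = $1.07

$1.07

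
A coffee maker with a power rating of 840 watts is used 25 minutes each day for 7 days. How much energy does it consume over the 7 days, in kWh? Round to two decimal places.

2.45 kWh

Runtime = 25 min × 7 = 175 min = 2.916666… h
Energy = 0.84 kW × 2.916666… h = 2.45 kWh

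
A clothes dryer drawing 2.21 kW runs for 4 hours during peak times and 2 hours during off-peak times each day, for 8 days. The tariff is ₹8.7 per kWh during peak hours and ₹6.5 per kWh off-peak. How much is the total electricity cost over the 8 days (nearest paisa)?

₹845.10

Peak energy = 2.21 kW × 4 h × 8 = 70.72 kWh
Off-peak energy = 2.21 kW × 2 h × 8 = 35.36 kWh
Cost = 70.72 × ₹8.7 + 35.36 × ₹6.5 = ₹615.264 + ₹229.84 = ₹845.10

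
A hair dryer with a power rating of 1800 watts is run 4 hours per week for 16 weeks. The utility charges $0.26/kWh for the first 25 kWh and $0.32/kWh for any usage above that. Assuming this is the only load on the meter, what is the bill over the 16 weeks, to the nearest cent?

Runtime = 4 h/week × 16 weeks = 64 h
Energy = 1.8 kW × 64 h = 115.2 kWh
Tier 1 (0–25 kWh): 25 × $0.26 = $6.5
Above 25 kWh: 90.2 × $0.32 = $28.864
Bill = $35.36

$35.36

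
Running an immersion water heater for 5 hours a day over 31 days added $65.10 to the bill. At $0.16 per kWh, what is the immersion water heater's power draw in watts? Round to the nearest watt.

Energy = $65.10 ÷ $0.16/kWh = 406.875 kWh
Runtime = 5 h/day × 31 days = 155 h
Power = 406.875 kWh ÷ 155 h = 2.625 kW = 2625 W

2625 W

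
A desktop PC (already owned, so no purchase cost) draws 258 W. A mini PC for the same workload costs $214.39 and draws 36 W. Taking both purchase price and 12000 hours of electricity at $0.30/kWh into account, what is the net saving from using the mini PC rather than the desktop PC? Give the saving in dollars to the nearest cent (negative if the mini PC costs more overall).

desktop PC: $0.00 + (258/1000) kW × 12000 h × $0.30 = $0.00 + $928.8 = $928.8
mini PC: $214.39 + (36/1000) kW × 12000 h × $0.30 = $214.39 + $129.6 = $343.99
Saving = $928.8 − $343.99 = $584.81

$584.81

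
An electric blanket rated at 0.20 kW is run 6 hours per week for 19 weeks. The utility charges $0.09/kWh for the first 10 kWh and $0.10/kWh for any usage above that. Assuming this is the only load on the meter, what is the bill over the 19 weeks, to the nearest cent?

$2.18

Runtime = 6 h/week × 19 weeks = 114 h
Energy = 0.2 kW × 114 h = 22.8 kWh
Tier 1 (0–10 kWh): 10 × $0.09 = $0.9
Above 10 kWh: 12.8 × $0.10 = $1.28
Bill = $2.18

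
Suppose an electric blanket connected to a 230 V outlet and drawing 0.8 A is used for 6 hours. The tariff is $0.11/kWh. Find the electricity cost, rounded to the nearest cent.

Power = 0.8 A × 230 V = 184 W = 0.184 kW
Energy = 0.184 kW × 6 h = 1.104 kWh
Cost = 1.104 kWh × $0.11/kWh = $0.12

$0.12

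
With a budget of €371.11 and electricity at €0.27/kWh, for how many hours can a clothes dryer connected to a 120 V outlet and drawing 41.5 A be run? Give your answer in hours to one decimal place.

Power = 41.5 A × 120 V = 4980 W = 4.98 kW
Energy available = €371.11 ÷ €0.27/kWh = 1374.4815 kWh
Hours = 1374.4815 kWh ÷ 4.98 kW = 276.0 h

276.0 h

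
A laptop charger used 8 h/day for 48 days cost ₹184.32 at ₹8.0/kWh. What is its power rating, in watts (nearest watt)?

60 W

Energy = ₹184.32 ÷ ₹8.0/kWh = 23.04 kWh
Runtime = 8 h/day × 48 days = 384 h
Power = 23.04 kWh ÷ 384 h = 0.06 kW = 60 W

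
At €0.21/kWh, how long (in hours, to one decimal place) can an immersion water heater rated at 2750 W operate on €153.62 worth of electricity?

Energy available = €153.62 ÷ €0.21/kWh = 731.5238 kWh
Hours = 731.5238 kWh ÷ 2.75 kW = 266.0 h

266.0 h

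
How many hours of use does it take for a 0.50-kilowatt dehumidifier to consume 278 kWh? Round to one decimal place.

Hours = 278 kWh ÷ 0.5 kW = 556.0 h

556.0 h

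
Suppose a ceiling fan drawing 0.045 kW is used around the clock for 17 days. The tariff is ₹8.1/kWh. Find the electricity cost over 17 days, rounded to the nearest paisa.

Runtime = 24 h × 17 = 408 h
Energy = 0.045 kW × 408 h = 18.36 kWh
Cost = 18.36 kWh × ₹8.1/kWh = ₹148.72

₹148.72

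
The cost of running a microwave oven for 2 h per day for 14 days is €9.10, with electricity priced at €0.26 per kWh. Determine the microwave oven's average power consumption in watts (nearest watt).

1250 W

Energy = €9.10 ÷ €0.26/kWh = 35 kWh
Runtime = 2 h/day × 14 days = 28 h
Power = 35 kWh ÷ 28 h = 1.25 kW = 1250 W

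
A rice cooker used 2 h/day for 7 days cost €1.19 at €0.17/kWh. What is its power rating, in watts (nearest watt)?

500 W

Energy = €1.19 ÷ €0.17/kWh = 7 kWh
Runtime = 2 h/day × 7 days = 14 h
Power = 7 kWh ÷ 14 h = 0.5 kW = 500 W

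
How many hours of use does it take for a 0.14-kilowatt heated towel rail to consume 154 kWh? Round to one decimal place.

1100.0 h

Hours = 154 kWh ÷ 0.14 kW = 1100.0 h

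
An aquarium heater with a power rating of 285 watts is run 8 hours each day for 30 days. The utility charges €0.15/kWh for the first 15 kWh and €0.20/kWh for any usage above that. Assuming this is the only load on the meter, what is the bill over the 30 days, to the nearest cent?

€12.93

Runtime = 8 h/day × 30 days = 240 h
Energy = 0.285 kW × 240 h = 68.4 kWh
Tier 1 (0–15 kWh): 15 × €0.15 = €2.25
Above 15 kWh: 53.4 × €0.20 = €10.68
Bill = €12.93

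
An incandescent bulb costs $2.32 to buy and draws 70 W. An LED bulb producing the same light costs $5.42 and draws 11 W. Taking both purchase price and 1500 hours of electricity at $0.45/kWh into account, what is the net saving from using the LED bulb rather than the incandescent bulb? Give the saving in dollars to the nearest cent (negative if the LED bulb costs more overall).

$36.73

incandescent bulb: $2.32 + (70/1000) kW × 1500 h × $0.45 = $2.32 + $47.25 = $49.57
LED bulb: $5.42 + (11/1000) kW × 1500 h × $0.45 = $5.42 + $7.425 = $12.845
Saving = $49.57 − $12.845 = $36.725 → $36.73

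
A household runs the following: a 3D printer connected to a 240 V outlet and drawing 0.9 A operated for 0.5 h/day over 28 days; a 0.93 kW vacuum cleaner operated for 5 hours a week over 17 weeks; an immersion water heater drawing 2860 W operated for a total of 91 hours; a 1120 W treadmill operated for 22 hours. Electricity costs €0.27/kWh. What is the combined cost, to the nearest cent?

3D printer: Power = 0.9 A × 240 V = 216 W = 0.216 kW
3D printer: Runtime = 0.5 h/day × 28 days = 14 h
3D printer: 0.216 kW × 14 h = 3.024 kWh
vacuum cleaner: Runtime = 5 h/week × 17 weeks = 85 h
vacuum cleaner: 0.93 kW × 85 h = 79.05 kWh
immersion water heater: 2.86 kW × 91 h = 260.26 kWh
treadmill: 1.12 kW × 22 h = 24.64 kWh
Total energy = 366.974 kWh
Cost = 366.974 × €0.27 = €99.08

€99.08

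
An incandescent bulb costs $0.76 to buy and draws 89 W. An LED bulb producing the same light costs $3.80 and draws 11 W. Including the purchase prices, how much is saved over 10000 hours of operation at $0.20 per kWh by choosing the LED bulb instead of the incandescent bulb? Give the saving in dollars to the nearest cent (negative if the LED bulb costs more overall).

$152.96

incandescent bulb: $0.76 + (89/1000) kW × 10000 h × $0.20 = $0.76 + $178 = $178.76
LED bulb: $3.80 + (11/1000) kW × 10000 h × $0.20 = $3.80 + $22 = $25.8
Saving = $178.76 − $25.8 = $152.96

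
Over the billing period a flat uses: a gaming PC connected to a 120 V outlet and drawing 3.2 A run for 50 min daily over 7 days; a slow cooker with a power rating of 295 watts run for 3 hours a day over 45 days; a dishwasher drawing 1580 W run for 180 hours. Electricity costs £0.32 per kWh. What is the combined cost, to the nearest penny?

£104.47

gaming PC: Power = 3.2 A × 120 V = 384 W = 0.384 kW
gaming PC: Runtime = 50 min × 7 = 350 min = 5.833333… h
gaming PC: 0.384 kW × 5.833333… h = 2.24 kWh
slow cooker: Runtime = 3 h/day × 45 days = 135 h
slow cooker: 0.295 kW × 135 h = 39.825 kWh
dishwasher: 1.58 kW × 180 h = 284.4 kWh
Total energy = 326.465 kWh
Cost = 326.465 × £0.32 = £104.47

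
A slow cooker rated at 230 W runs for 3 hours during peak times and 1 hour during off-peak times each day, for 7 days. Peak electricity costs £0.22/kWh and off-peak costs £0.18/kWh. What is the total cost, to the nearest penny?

Peak energy = 0.23 kW × 3 h × 7 = 4.83 kWh
Off-peak energy = 0.23 kW × 1 h × 7 = 1.61 kWh
Cost = 4.83 × £0.22 + 1.61 × £0.18 = £1.0626 + £0.2898 = £1.35

£1.35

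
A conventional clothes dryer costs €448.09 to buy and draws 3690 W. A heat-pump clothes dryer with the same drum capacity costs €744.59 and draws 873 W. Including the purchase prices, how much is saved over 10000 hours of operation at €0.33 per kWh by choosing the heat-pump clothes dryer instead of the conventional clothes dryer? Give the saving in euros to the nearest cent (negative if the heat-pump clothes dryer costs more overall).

€8999.60

conventional clothes dryer: €448.09 + (3690/1000) kW × 10000 h × €0.33 = €448.09 + €12177 = €12625.09
heat-pump clothes dryer: €744.59 + (873/1000) kW × 10000 h × €0.33 = €744.59 + €2880.9 = €3625.49
Saving = €12625.09 − €3625.49 = €8999.6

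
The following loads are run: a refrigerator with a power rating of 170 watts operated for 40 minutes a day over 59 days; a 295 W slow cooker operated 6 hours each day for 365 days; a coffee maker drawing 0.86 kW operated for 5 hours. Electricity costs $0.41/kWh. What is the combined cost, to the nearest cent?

refrigerator: Runtime = 40 min × 59 = 2360 min = 39.333333… h
refrigerator: 0.17 kW × 39.333333… h = 6.686666… kWh
slow cooker: Runtime = 6 h/day × 365 days = 2190 h
slow cooker: 0.295 kW × 2190 h = 646.05 kWh
coffee maker: 0.86 kW × 5 h = 4.3 kWh
Total energy = 657.036666… kWh
Cost = 657.036666… × $0.41 = $269.39

$269.39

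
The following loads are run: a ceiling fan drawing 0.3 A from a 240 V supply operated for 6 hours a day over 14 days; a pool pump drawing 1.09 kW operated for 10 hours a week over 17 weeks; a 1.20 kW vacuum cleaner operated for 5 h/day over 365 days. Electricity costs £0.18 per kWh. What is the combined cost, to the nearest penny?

ceiling fan: Power = 0.3 A × 240 V = 72 W = 0.072 kW
ceiling fan: Runtime = 6 h/day × 14 days = 84 h
ceiling fan: 0.072 kW × 84 h = 6.048 kWh
pool pump: Runtime = 10 h/week × 17 weeks = 170 h
pool pump: 1.09 kW × 170 h = 185.3 kWh
vacuum cleaner: Runtime = 5 h/day × 365 days = 1825 h
vacuum cleaner: 1.2 kW × 1825 h = 2190 kWh
Total energy = 2381.348 kWh
Cost = 2381.348 × £0.18 = £428.64

£428.64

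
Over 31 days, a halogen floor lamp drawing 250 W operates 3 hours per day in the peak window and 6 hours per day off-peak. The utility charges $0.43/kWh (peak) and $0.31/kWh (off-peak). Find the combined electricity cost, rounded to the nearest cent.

Peak energy = 0.25 kW × 3 h × 31 = 23.25 kWh
Off-peak energy = 0.25 kW × 6 h × 31 = 46.5 kWh
Cost = 23.25 × $0.43 + 46.5 × $0.31 = $9.9975 + $14.415 = $24.41

$24.41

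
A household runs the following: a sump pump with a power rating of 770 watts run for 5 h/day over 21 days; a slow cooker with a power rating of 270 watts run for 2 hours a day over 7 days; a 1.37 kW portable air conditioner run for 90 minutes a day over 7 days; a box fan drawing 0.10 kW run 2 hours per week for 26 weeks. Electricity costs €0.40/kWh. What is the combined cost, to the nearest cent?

sump pump: Runtime = 5 h/day × 21 days = 105 h
sump pump: 0.77 kW × 105 h = 80.85 kWh
slow cooker: Runtime = 2 h/day × 7 days = 14 h
slow cooker: 0.27 kW × 14 h = 3.78 kWh
portable air conditioner: Runtime = 90 min × 7 = 630 min = 10.5 h
portable air conditioner: 1.37 kW × 10.5 h = 14.385 kWh
box fan: Runtime = 2 h/week × 26 weeks = 52 h
box fan: 0.1 kW × 52 h = 5.2 kWh
Total energy = 104.215 kWh
Cost = 104.215 × €0.40 = €41.69

€41.69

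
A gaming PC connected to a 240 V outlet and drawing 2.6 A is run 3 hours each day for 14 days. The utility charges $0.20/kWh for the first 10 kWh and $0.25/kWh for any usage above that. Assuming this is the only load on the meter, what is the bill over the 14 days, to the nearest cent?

Power = 2.6 A × 240 V = 624 W = 0.624 kW
Runtime = 3 h/day × 14 days = 42 h
Energy = 0.624 kW × 42 h = 26.208 kWh
Tier 1 (0–10 kWh): 10 × $0.20 = $2
Above 10 kWh: 16.208 × $0.25 = $4.052
Bill = $6.05

$6.05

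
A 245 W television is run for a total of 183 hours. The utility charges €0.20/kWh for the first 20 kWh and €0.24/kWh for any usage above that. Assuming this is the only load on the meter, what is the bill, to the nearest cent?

€9.96

Energy = 0.245 kW × 183 h = 44.835 kWh
Tier 1 (0–20 kWh): 20 × €0.20 = €4
Above 20 kWh: 24.835 × €0.24 = €5.9604
Bill = €9.96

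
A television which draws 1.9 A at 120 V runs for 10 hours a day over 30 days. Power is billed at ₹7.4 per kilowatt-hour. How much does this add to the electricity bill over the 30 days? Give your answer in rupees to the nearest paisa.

Power = 1.9 A × 120 V = 228 W = 0.228 kW
Runtime = 10 h/day × 30 days = 300 h
Energy = 0.228 kW × 300 h = 68.4 kWh
Cost = 68.4 kWh × ₹7.4/kWh = ₹506.16

₹506.16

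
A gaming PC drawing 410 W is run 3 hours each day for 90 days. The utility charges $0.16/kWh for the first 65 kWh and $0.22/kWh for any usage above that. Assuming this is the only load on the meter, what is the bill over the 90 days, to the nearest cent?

Runtime = 3 h/day × 90 days = 270 h
Energy = 0.41 kW × 270 h = 110.7 kWh
Tier 1 (0–65 kWh): 65 × $0.16 = $10.4
Above 65 kWh: 45.7 × $0.22 = $10.054
Bill = $20.45

$20.45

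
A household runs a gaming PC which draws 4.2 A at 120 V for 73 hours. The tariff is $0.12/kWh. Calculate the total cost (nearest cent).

Power = 4.2 A × 120 V = 504 W = 0.504 kW
Energy = 0.504 kW × 73 h = 36.792 kWh
Cost = 36.792 kWh × $0.12/kWh = $4.42

$4.42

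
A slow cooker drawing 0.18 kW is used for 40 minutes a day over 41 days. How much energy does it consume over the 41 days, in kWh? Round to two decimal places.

Runtime = 40 min × 41 = 1640 min = 27.333333… h
Energy = 0.18 kW × 27.333333… h = 4.92 kWh

4.92 kWh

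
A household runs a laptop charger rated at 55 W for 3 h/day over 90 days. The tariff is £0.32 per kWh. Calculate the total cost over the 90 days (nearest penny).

£4.75

Runtime = 3 h/day × 90 days = 270 h
Energy = 0.055 kW × 270 h = 14.85 kWh
Cost = 14.85 kWh × £0.32/kWh = £4.75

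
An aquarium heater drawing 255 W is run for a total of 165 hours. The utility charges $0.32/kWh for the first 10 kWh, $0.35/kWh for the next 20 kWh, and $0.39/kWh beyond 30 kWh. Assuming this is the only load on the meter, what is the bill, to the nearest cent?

Energy = 0.255 kW × 165 h = 42.075 kWh
Tier 1 (0–10 kWh): 10 × $0.32 = $3.2
Tier 2 (10–30 kWh): 20 × $0.35 = $7
Above 30 kWh: 12.075 × $0.39 = $4.70925
Bill = $14.91

$14.91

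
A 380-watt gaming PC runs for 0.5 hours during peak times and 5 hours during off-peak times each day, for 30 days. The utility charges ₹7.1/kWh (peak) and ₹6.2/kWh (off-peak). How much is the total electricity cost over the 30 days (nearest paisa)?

₹393.87

Peak energy = 0.38 kW × 0.5 h × 30 = 5.7 kWh
Off-peak energy = 0.38 kW × 5 h × 30 = 57 kWh
Cost = 5.7 × ₹7.1 + 57 × ₹6.2 = ₹40.47 + ₹353.4 = ₹393.87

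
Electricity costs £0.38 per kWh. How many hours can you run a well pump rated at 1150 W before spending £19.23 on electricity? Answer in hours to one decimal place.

44.0 h

Energy available = £19.23 ÷ £0.38/kWh = 50.6053 kWh
Hours = 50.6053 kWh ÷ 1.15 kW = 44.0 h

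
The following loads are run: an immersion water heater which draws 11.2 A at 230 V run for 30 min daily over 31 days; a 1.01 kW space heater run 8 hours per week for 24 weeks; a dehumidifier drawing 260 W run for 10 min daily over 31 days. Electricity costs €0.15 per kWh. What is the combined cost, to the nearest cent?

immersion water heater: Power = 11.2 A × 230 V = 2576 W = 2.576 kW
immersion water heater: Runtime = 30 min × 31 = 930 min = 15.5 h
immersion water heater: 2.576 kW × 15.5 h = 39.928 kWh
space heater: Runtime = 8 h/week × 24 weeks = 192 h
space heater: 1.01 kW × 192 h = 193.92 kWh
dehumidifier: Runtime = 10 min × 31 = 310 min = 5.166666… h
dehumidifier: 0.26 kW × 5.166666… h = 1.343333… kWh
Total energy = 235.191333… kWh
Cost = 235.191333… × €0.15 = €35.28

€35.28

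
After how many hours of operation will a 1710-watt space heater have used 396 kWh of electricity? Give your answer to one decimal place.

Hours = 396 kWh ÷ 1.71 kW = 231.6 h

231.6 h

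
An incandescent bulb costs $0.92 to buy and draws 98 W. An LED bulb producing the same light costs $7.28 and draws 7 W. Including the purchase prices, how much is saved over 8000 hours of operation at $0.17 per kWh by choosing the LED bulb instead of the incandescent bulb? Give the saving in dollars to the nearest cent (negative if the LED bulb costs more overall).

incandescent bulb: $0.92 + (98/1000) kW × 8000 h × $0.17 = $0.92 + $133.28 = $134.2
LED bulb: $7.28 + (7/1000) kW × 8000 h × $0.17 = $7.28 + $9.52 = $16.8
Saving = $134.2 − $16.8 = $117.4

$117.40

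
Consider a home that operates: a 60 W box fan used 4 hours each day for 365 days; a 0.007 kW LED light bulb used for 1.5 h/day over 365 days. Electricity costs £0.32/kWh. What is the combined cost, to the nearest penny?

box fan: Runtime = 4 h/day × 365 days = 1460 h
box fan: 0.06 kW × 1460 h = 87.6 kWh
LED light bulb: Runtime = 1.5 h/day × 365 days = 547.5 h
LED light bulb: 0.007 kW × 547.5 h = 3.8325 kWh
Total energy = 91.4325 kWh
Cost = 91.4325 × £0.32 = £29.26

£29.26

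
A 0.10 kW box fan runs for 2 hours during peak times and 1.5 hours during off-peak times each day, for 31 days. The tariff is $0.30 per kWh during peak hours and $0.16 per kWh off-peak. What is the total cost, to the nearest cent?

$2.60

Peak energy = 0.1 kW × 2 h × 31 = 6.2 kWh
Off-peak energy = 0.1 kW × 1.5 h × 31 = 4.65 kWh
Cost = 6.2 × $0.30 + 4.65 × $0.16 = $1.86 + $0.744 = $2.60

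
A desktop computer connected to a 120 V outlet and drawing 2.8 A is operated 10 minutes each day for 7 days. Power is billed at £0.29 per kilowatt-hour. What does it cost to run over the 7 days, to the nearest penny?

£0.11

Power = 2.8 A × 120 V = 336 W = 0.336 kW
Runtime = 10 min × 7 = 70 min = 1.166666… h
Energy = 0.336 kW × 1.166666… h = 0.392 kWh
Cost = 0.392 kWh × £0.29/kWh = £0.11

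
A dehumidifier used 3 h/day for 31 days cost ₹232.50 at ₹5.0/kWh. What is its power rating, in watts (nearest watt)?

500 W

Energy = ₹232.50 ÷ ₹5.0/kWh = 46.5 kWh
Runtime = 3 h/day × 31 days = 93 h
Power = 46.5 kWh ÷ 93 h = 0.5 kW = 500 W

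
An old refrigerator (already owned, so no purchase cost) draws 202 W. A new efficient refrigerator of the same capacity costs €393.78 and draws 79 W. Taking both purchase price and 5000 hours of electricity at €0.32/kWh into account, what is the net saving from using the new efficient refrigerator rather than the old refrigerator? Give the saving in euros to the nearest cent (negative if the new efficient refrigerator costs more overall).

old refrigerator: €0.00 + (202/1000) kW × 5000 h × €0.32 = €0.00 + €323.2 = €323.2
new efficient refrigerator: €393.78 + (79/1000) kW × 5000 h × €0.32 = €393.78 + €126.4 = €520.18
Saving = €323.2 − €520.18 = −€196.98

-€196.98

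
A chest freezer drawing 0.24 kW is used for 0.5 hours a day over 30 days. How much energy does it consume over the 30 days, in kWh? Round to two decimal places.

3.60 kWh

Runtime = 0.5 h/day × 30 days = 15 h
Energy = 0.24 kW × 15 h = 3.6 kWh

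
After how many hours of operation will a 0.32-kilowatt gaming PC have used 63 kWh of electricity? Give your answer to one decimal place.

Hours = 63 kWh ÷ 0.32 kW = 196.9 h

196.9 h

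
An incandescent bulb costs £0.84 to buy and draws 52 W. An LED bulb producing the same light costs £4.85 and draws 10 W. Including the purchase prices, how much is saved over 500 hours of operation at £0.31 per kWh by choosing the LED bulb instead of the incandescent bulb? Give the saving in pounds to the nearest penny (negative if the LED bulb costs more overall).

incandescent bulb: £0.84 + (52/1000) kW × 500 h × £0.31 = £0.84 + £8.06 = £8.9
LED bulb: £4.85 + (10/1000) kW × 500 h × £0.31 = £4.85 + £1.55 = £6.4
Saving = £8.9 − £6.4 = £2.5

£2.50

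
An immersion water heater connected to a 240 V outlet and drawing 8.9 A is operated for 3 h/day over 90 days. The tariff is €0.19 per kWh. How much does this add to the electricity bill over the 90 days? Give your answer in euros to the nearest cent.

€109.58

Power = 8.9 A × 240 V = 2136 W = 2.136 kW
Runtime = 3 h/day × 90 days = 270 h
Energy = 2.136 kW × 270 h = 576.72 kWh
Cost = 576.72 kWh × €0.19/kWh = €109.58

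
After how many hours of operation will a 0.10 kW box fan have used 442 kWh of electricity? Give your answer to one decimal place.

4420.0 h

Hours = 442 kWh ÷ 0.1 kW = 4420.0 h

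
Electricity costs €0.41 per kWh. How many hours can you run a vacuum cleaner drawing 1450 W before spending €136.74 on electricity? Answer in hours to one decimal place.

Energy available = €136.74 ÷ €0.41/kWh = 333.5122 kWh
Hours = 333.5122 kWh ÷ 1.45 kW = 230.0 h

230.0 h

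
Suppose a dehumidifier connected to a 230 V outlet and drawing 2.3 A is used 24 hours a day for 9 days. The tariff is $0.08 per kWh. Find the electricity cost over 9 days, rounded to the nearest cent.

$9.14

Power = 2.3 A × 230 V = 529 W = 0.529 kW
Runtime = 24 h × 9 = 216 h
Energy = 0.529 kW × 216 h = 114.264 kWh
Cost = 114.264 kWh × $0.08/kWh = $9.14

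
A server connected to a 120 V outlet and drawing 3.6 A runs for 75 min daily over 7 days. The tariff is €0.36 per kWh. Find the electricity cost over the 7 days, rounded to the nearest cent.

€1.36

Power = 3.6 A × 120 V = 432 W = 0.432 kW
Runtime = 75 min × 7 = 525 min = 8.75 h
Energy = 0.432 kW × 8.75 h = 3.78 kWh
Cost = 3.78 kWh × €0.36/kWh = €1.36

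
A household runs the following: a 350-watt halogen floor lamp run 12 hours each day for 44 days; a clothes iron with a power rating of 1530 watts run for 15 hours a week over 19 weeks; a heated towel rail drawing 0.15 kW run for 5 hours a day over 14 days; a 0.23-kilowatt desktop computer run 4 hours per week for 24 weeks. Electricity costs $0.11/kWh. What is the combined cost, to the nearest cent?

$71.88

halogen floor lamp: Runtime = 12 h/day × 44 days = 528 h
halogen floor lamp: 0.35 kW × 528 h = 184.8 kWh
clothes iron: Runtime = 15 h/week × 19 weeks = 285 h
clothes iron: 1.53 kW × 285 h = 436.05 kWh
heated towel rail: Runtime = 5 h/day × 14 days = 70 h
heated towel rail: 0.15 kW × 70 h = 10.5 kWh
desktop computer: Runtime = 4 h/week × 24 weeks = 96 h
desktop computer: 0.23 kW × 96 h = 22.08 kWh
Total energy = 653.43 kWh
Cost = 653.43 × $0.11 = $71.88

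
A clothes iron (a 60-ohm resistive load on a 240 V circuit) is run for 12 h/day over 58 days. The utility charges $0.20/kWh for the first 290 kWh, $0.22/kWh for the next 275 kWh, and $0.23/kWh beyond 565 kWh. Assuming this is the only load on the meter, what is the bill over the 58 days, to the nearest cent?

Power = V²/R = 240²/60 = 960 W = 0.96 kW
Runtime = 12 h/day × 58 days = 696 h
Energy = 0.96 kW × 696 h = 668.16 kWh
Tier 1 (0–290 kWh): 290 × $0.20 = $58
Tier 2 (290–565 kWh): 275 × $0.22 = $60.5
Above 565 kWh: 103.16 × $0.23 = $23.7268
Bill = $142.23

$142.23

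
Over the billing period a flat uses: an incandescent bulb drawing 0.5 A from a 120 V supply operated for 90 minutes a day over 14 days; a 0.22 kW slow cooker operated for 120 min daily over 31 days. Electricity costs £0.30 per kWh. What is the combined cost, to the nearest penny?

incandescent bulb: Power = 0.5 A × 120 V = 60 W = 0.06 kW
incandescent bulb: Runtime = 90 min × 14 = 1260 min = 21 h
incandescent bulb: 0.06 kW × 21 h = 1.26 kWh
slow cooker: Runtime = 120 min × 31 = 3720 min = 62 h
slow cooker: 0.22 kW × 62 h = 13.64 kWh
Total energy = 14.9 kWh
Cost = 14.9 × £0.30 = £4.47

£4.47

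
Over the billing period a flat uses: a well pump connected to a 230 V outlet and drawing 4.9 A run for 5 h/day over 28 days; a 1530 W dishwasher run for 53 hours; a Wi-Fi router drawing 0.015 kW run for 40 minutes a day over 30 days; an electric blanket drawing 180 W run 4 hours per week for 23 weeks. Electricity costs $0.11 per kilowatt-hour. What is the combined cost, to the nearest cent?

well pump: Power = 4.9 A × 230 V = 1127 W = 1.127 kW
well pump: Runtime = 5 h/day × 28 days = 140 h
well pump: 1.127 kW × 140 h = 157.78 kWh
dishwasher: 1.53 kW × 53 h = 81.09 kWh
Wi-Fi router: Runtime = 40 min × 30 = 1200 min = 20 h
Wi-Fi router: 0.015 kW × 20 h = 0.3 kWh
electric blanket: Runtime = 4 h/week × 23 weeks = 92 h
electric blanket: 0.18 kW × 92 h = 16.56 kWh
Total energy = 255.73 kWh
Cost = 255.73 × $0.11 = $28.13

$28.13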